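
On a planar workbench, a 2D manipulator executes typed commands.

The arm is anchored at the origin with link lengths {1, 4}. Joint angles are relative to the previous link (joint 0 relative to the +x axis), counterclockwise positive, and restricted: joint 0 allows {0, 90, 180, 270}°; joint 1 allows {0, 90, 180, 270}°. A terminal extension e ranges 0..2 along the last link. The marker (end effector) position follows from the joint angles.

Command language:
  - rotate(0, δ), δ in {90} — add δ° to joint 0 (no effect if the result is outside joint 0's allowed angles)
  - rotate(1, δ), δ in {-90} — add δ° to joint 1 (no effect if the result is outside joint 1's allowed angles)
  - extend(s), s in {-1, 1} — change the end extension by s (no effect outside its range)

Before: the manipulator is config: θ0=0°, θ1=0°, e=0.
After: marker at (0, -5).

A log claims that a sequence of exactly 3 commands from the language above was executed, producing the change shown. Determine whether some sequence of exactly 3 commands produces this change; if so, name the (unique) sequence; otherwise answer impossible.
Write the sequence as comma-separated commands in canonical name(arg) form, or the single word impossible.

from: config: θ0=0°, θ1=0°, e=0
1. rotate(0, 90) → config: θ0=90°, θ1=0°, e=0
2. rotate(0, 90) → config: θ0=180°, θ1=0°, e=0
3. rotate(0, 90) → config: θ0=270°, θ1=0°, e=0
no other 3-command option fits: unique.

rotate(0, 90), rotate(0, 90), rotate(0, 90)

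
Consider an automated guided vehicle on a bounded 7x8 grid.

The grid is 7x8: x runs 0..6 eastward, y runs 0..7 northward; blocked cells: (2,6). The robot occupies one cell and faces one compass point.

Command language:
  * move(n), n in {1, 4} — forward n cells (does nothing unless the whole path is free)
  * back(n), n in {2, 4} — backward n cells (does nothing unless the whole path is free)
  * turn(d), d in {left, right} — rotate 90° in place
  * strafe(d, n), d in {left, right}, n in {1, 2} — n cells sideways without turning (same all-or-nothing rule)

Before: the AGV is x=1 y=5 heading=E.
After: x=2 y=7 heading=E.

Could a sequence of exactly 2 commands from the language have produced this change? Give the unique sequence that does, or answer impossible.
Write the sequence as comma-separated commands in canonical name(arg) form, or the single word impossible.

strafe(left, 2), move(1)

key: still facing E at the end — nothing in the sequence rotates
t0: x=1 y=5 heading=E
[1] after strafe(left, 2): x=1 y=7 heading=E
[2] after move(1): x=2 y=7 heading=E
uniquely the one of 100 2-step routes that fits.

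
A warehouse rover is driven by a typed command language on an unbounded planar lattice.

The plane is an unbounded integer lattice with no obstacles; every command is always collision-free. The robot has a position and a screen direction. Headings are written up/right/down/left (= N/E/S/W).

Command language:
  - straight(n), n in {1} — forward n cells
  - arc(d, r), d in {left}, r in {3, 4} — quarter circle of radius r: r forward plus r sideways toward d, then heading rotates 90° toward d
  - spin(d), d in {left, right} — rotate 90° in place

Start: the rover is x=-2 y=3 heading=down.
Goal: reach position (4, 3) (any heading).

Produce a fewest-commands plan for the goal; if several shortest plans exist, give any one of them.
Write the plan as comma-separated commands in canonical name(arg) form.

arc(left, 3), arc(left, 3)

initial: x=-2 y=3 heading=down
1. arc(left, 3) → x=1 y=0 heading=right
2. arc(left, 3) → x=4 y=3 heading=up
nothing shorter than 2 reaches the goal.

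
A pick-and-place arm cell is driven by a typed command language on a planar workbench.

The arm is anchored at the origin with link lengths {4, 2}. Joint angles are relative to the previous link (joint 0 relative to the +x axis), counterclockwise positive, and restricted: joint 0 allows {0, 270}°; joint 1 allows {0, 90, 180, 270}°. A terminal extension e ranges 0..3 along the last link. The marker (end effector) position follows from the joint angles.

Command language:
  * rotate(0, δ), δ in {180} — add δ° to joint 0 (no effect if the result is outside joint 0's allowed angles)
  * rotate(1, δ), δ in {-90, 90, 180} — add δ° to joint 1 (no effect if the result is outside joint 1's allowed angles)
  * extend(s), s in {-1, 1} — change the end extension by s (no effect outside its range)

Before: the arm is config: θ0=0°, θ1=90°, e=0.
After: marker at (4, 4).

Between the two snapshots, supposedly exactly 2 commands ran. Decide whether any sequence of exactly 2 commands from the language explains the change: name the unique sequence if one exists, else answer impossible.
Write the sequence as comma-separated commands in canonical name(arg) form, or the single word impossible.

extend(1), extend(1)

from: config: θ0=0°, θ1=90°, e=0
step 1 (extend(1)): config: θ0=0°, θ1=90°, e=1
step 2 (extend(1)): config: θ0=0°, θ1=90°, e=2
all 36 alternatives checked — unique.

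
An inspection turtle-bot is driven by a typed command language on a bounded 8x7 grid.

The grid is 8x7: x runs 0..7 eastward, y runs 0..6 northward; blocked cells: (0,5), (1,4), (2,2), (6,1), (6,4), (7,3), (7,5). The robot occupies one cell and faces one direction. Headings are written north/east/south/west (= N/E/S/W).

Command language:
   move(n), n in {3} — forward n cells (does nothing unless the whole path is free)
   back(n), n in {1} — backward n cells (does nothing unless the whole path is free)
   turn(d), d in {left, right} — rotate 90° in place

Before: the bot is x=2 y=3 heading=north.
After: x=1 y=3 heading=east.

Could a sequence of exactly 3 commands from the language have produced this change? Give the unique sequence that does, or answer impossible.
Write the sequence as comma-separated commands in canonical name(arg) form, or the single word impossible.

key: the first back(1) would hit the blocked cell at (2,2), so it does nothing
t0: x=2 y=3 heading=north
step 1 (back(1)): x=2 y=3 heading=north
step 2 (turn(right)): x=2 y=3 heading=east
step 3 (back(1)): x=1 y=3 heading=east
no other 3-command option fits: unique.

back(1), turn(right), back(1)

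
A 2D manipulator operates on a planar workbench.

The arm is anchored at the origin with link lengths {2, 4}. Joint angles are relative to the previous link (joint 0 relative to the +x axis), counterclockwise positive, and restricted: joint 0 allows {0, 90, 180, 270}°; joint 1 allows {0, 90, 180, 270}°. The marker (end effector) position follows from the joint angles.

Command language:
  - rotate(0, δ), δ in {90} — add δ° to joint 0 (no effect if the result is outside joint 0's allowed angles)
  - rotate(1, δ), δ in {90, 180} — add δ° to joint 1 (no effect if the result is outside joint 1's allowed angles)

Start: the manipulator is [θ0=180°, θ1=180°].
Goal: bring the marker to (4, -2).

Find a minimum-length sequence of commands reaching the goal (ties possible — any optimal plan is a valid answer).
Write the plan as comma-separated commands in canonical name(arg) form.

rotate(1, 180), rotate(1, 90), rotate(0, 90)

start: [θ0=180°, θ1=180°]
[1] after rotate(1, 180): [θ0=180°, θ1=0°]
[2] after rotate(1, 90): [θ0=180°, θ1=90°]
[3] after rotate(0, 90): [θ0=270°, θ1=90°]
no 2-step plan works, so 3 is optimal.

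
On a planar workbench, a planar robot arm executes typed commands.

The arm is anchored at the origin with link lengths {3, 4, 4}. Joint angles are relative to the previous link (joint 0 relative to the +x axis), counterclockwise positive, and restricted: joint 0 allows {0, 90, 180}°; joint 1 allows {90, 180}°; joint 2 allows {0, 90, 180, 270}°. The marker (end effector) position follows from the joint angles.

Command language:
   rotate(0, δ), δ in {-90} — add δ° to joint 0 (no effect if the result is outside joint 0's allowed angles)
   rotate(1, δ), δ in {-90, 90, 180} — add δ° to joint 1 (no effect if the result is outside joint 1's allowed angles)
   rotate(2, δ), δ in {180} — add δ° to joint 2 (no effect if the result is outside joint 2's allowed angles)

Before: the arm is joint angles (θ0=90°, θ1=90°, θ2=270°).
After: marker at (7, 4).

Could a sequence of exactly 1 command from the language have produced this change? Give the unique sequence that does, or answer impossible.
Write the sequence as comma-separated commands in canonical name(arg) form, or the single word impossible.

begin: joint angles (θ0=90°, θ1=90°, θ2=270°)
[1] after rotate(0, -90): joint angles (θ0=0°, θ1=90°, θ2=270°)
no other 1-command option fits: unique.

rotate(0, -90)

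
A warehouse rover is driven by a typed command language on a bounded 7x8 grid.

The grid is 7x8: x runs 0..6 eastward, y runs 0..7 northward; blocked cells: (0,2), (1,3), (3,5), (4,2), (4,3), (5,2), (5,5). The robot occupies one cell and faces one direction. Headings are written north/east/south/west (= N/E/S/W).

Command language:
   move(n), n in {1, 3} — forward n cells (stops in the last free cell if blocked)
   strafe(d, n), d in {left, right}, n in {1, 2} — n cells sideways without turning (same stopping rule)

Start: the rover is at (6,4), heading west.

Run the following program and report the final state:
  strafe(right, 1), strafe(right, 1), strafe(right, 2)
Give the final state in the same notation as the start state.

initial: at (6,4), heading west
1. strafe(right, 1) → at (6,5), heading west
2. strafe(right, 1) → at (6,6), heading west
3. strafe(right, 2) → at (6,7), heading west

at (6,7), heading west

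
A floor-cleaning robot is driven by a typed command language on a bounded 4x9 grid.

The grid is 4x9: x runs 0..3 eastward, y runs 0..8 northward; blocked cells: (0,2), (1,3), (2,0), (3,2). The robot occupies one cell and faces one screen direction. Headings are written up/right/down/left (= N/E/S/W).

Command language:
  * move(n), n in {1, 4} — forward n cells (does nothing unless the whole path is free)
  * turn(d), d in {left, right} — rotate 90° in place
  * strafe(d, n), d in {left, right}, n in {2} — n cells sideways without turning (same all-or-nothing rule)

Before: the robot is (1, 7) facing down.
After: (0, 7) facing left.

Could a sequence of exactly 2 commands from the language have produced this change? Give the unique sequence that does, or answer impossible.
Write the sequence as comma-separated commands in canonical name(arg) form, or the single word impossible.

turn(right), move(1)

key: order matters: swapping turn(right) and move(1) lands elsewhere
initial: (1, 7) facing down
step 1 (turn(right)): (1, 7) facing left
step 2 (move(1)): (0, 7) facing left
no other 2-command option fits: unique.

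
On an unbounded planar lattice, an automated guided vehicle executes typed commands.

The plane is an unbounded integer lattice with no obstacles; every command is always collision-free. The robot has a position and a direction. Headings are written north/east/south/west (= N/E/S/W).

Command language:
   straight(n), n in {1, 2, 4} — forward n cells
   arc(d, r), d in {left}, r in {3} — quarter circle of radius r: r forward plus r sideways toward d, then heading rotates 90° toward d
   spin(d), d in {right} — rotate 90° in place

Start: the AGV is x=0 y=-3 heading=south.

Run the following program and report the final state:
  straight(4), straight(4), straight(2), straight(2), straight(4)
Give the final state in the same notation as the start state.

initial: x=0 y=-3 heading=south
1. straight(4) → x=0 y=-7 heading=south
2. straight(4) → x=0 y=-11 heading=south
3. straight(2) → x=0 y=-13 heading=south
4. straight(2) → x=0 y=-15 heading=south
5. straight(4) → x=0 y=-19 heading=south

x=0 y=-19 heading=south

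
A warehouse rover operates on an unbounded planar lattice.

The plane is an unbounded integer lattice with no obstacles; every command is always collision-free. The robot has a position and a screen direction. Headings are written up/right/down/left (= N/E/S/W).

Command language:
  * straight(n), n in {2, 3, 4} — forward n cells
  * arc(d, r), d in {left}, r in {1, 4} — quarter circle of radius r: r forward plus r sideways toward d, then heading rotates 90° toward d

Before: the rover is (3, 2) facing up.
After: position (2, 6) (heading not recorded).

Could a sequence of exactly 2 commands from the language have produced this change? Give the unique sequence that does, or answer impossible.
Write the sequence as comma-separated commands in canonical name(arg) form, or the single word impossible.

key: running arc(left, 1) before straight(3) would end elsewhere — order is forced
t0: (3, 2) facing up
1. straight(3) → (3, 5) facing up
2. arc(left, 1) → (2, 6) facing left
uniquely the one of 25 2-step routes that fits.

straight(3), arc(left, 1)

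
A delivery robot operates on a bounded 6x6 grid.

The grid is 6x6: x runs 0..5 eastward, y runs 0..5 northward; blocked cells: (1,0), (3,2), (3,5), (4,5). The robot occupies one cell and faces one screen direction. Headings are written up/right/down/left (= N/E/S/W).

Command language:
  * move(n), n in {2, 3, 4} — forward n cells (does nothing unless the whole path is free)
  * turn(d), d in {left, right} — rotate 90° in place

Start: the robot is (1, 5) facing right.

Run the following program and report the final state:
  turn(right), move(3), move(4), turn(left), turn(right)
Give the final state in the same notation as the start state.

(1, 2) facing down

begin: (1, 5) facing right
t=1 turn(right) ⇒ (1, 5) facing down
t=2 move(3) ⇒ (1, 2) facing down
t=3 move(4) ⇒ (1, 2) facing down
t=4 turn(left) ⇒ (1, 2) facing right
t=5 turn(right) ⇒ (1, 2) facing down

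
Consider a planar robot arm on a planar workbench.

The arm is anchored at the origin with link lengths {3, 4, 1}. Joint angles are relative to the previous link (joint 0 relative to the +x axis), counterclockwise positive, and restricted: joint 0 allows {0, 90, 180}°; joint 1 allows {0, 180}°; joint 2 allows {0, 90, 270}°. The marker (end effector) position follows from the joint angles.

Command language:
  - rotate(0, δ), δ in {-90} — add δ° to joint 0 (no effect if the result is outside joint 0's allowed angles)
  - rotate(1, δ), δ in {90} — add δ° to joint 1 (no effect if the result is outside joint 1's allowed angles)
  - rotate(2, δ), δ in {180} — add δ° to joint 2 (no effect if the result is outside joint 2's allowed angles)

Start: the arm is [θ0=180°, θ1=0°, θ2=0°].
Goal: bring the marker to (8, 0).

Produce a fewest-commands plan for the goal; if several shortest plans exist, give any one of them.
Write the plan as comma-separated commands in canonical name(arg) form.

start: [θ0=180°, θ1=0°, θ2=0°]
[1] after rotate(0, -90): [θ0=90°, θ1=0°, θ2=0°]
[2] after rotate(0, -90): [θ0=0°, θ1=0°, θ2=0°]
no 1-step plan works, so 2 is optimal.

rotate(0, -90), rotate(0, -90)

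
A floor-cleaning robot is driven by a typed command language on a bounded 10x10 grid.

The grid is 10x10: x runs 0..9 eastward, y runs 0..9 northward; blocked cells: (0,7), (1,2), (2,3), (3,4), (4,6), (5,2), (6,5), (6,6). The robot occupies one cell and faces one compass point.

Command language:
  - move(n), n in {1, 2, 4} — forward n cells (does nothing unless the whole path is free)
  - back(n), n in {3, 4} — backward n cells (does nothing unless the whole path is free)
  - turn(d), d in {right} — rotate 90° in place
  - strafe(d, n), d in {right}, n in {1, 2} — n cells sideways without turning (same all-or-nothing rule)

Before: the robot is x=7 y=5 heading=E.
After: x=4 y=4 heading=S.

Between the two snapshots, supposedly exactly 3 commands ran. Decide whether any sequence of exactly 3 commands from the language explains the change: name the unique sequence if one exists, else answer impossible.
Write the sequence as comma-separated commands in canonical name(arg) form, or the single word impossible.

strafe(right, 1), back(3), turn(right)

key: order matters: swapping strafe(right, 1) and turn(right) lands elsewhere
t0: x=7 y=5 heading=E
t=1 strafe(right, 1) ⇒ x=7 y=4 heading=E
t=2 back(3) ⇒ x=4 y=4 heading=E
t=3 turn(right) ⇒ x=4 y=4 heading=S
no other 3-command option fits: unique.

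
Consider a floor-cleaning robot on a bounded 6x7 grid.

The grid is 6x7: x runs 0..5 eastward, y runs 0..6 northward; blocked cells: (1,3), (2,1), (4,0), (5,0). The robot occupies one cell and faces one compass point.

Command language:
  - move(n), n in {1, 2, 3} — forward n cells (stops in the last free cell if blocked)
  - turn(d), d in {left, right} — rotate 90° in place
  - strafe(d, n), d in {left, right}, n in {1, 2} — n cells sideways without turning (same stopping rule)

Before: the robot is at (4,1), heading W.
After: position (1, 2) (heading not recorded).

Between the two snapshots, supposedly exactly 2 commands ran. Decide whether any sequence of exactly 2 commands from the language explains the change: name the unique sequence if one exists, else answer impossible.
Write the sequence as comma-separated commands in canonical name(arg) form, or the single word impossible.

strafe(right, 1), move(3)

key: running move(3) before strafe(right, 1) would end elsewhere — order is forced
start: at (4,1), heading W
[1] after strafe(right, 1): at (4,2), heading W
[2] after move(3): at (1,2), heading W
uniquely the one of 81 2-step routes that fits.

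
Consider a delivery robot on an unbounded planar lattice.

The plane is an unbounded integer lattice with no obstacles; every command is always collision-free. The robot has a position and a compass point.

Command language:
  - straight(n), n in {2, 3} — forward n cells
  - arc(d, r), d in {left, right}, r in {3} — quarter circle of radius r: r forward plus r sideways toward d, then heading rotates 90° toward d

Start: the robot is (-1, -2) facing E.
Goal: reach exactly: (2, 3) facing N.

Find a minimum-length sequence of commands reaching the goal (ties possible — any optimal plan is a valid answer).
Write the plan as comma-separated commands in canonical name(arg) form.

arc(left, 3), straight(2)

t0: (-1, -2) facing E
[1] after arc(left, 3): (2, 1) facing N
[2] after straight(2): (2, 3) facing N
minimal: 2 command(s), checked below 2.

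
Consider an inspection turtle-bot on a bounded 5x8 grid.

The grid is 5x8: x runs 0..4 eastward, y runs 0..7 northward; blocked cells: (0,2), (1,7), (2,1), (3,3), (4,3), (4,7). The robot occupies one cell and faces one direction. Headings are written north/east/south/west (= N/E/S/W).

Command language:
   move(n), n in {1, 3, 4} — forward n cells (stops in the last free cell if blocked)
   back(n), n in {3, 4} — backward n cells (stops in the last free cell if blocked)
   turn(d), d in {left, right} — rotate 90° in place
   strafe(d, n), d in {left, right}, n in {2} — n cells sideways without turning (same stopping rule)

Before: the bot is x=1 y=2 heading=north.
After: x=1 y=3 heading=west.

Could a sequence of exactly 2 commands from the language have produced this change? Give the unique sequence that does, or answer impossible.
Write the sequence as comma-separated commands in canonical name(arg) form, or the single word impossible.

key: order matters: swapping move(1) and turn(left) lands elsewhere
from: x=1 y=2 heading=north
1. move(1) → x=1 y=3 heading=north
2. turn(left) → x=1 y=3 heading=west
no rival 2-sequence matches.

move(1), turn(left)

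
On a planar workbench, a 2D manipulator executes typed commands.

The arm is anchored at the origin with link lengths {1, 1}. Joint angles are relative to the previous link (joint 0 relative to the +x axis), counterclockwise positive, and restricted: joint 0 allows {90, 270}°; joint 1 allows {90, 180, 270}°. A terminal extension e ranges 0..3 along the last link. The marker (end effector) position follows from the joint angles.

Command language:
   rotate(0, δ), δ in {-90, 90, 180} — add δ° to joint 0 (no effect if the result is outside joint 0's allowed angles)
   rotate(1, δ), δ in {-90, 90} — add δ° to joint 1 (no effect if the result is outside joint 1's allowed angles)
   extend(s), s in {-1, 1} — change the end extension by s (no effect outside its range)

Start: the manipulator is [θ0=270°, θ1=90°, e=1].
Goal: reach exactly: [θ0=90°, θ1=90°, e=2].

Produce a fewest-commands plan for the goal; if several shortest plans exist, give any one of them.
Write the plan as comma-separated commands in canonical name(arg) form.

from: [θ0=270°, θ1=90°, e=1]
1. extend(1) → [θ0=270°, θ1=90°, e=2]
2. rotate(0, 180) → [θ0=90°, θ1=90°, e=2]
nothing shorter than 2 reaches the goal.

extend(1), rotate(0, 180)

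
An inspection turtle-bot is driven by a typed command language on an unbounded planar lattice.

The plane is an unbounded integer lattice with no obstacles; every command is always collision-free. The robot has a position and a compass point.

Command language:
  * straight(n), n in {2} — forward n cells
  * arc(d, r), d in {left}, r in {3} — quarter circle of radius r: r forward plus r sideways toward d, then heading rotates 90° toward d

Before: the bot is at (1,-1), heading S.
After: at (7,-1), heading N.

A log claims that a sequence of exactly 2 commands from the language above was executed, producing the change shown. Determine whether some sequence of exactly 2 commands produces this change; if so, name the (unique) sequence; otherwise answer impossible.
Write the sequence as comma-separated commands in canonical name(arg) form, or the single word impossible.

key: position moved to (7,-1) AND the heading swung to N — translation plus rotation needed
t0: at (1,-1), heading S
t=1 arc(left, 3) ⇒ at (4,-4), heading E
t=2 arc(left, 3) ⇒ at (7,-1), heading N
no other 2-command option fits: unique.

arc(left, 3), arc(left, 3)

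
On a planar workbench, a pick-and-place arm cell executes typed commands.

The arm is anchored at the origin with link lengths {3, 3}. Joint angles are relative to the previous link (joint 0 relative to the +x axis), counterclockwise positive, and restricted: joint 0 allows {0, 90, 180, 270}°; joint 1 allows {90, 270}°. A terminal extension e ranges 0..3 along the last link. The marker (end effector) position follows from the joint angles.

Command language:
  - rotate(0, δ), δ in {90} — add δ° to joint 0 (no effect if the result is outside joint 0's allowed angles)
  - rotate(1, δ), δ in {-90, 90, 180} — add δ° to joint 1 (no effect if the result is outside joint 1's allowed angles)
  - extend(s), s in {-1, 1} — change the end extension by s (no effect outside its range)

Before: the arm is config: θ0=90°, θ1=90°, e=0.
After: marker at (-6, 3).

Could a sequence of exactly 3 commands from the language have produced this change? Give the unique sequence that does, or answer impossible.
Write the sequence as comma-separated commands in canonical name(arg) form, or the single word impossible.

extend(1), extend(1), extend(1)

from: config: θ0=90°, θ1=90°, e=0
t=1 extend(1) ⇒ config: θ0=90°, θ1=90°, e=1
t=2 extend(1) ⇒ config: θ0=90°, θ1=90°, e=2
t=3 extend(1) ⇒ config: θ0=90°, θ1=90°, e=3
no other 3-command option fits: unique.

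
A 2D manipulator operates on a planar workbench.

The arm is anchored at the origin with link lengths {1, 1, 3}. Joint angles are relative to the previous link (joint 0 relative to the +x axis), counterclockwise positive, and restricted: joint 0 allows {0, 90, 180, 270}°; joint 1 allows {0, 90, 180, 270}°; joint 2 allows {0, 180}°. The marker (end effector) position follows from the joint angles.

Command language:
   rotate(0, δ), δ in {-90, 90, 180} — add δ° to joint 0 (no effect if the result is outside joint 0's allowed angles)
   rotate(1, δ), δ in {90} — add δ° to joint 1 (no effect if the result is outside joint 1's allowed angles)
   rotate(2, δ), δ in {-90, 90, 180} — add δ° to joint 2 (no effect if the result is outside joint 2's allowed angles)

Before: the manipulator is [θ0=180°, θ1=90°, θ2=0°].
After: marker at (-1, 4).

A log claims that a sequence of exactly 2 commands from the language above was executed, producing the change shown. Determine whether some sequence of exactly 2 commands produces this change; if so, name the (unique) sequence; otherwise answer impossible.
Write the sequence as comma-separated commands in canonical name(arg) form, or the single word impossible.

rotate(1, 90), rotate(1, 90)

start: [θ0=180°, θ1=90°, θ2=0°]
t=1 rotate(1, 90) ⇒ [θ0=180°, θ1=180°, θ2=0°]
t=2 rotate(1, 90) ⇒ [θ0=180°, θ1=270°, θ2=0°]
uniquely the one of 49 2-step routes that fits.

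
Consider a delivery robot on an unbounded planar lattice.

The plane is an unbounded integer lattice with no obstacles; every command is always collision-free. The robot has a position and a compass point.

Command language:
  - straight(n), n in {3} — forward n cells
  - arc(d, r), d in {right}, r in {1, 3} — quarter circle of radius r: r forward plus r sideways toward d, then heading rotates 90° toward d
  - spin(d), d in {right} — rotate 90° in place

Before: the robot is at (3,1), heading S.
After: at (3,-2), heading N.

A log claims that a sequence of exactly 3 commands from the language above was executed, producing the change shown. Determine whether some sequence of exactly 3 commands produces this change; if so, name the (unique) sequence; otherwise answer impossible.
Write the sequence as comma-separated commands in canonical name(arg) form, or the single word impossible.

key: order matters: swapping straight(3) and spin(right) lands elsewhere
from: at (3,1), heading S
t=1 straight(3) ⇒ at (3,-2), heading S
t=2 spin(right) ⇒ at (3,-2), heading W
t=3 spin(right) ⇒ at (3,-2), heading N
no other 3-command option fits: unique.

straight(3), spin(right), spin(right)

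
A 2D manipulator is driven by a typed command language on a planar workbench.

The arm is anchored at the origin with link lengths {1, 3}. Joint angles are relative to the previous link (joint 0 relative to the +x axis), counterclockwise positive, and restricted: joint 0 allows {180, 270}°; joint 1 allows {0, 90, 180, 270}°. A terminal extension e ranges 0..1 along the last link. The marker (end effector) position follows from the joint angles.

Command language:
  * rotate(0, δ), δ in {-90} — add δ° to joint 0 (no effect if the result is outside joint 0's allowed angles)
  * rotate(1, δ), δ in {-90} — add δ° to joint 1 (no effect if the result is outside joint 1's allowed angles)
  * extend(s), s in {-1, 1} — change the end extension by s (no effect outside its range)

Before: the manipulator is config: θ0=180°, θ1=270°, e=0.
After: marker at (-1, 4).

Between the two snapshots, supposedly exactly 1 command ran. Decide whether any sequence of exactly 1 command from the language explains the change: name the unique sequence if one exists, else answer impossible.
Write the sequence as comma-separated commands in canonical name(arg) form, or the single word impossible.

extend(1)

initial: config: θ0=180°, θ1=270°, e=0
1. extend(1) → config: θ0=180°, θ1=270°, e=1
uniquely the one of 4 1-step routes that fits.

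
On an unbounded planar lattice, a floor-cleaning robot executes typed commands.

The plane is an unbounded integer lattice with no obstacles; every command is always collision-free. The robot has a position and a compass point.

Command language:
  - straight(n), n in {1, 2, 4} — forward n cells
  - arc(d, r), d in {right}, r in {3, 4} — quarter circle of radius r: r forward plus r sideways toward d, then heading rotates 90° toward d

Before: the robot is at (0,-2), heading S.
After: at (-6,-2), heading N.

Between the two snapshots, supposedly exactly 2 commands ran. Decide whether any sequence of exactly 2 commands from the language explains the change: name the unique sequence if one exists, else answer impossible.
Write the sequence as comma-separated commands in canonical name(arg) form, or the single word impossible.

key: position moved to (-6,-2) AND the heading swung to N — translation plus rotation needed
from: at (0,-2), heading S
1. arc(right, 3) → at (-3,-5), heading W
2. arc(right, 3) → at (-6,-2), heading N
no rival 2-sequence matches.

arc(right, 3), arc(right, 3)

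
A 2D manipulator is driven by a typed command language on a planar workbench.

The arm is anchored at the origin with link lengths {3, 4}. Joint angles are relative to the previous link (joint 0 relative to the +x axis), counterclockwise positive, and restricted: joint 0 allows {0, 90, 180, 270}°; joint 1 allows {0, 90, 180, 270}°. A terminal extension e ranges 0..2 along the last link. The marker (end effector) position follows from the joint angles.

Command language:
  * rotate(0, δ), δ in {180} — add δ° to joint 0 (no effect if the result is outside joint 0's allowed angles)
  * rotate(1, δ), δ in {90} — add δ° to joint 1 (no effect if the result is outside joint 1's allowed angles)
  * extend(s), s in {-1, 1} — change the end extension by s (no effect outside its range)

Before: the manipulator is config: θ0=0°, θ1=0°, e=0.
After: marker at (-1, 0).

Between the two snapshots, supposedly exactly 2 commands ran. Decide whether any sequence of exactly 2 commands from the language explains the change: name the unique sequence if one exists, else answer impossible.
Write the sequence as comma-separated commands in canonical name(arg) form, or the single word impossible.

initial: config: θ0=0°, θ1=0°, e=0
t=1 rotate(1, 90) ⇒ config: θ0=0°, θ1=90°, e=0
t=2 rotate(1, 90) ⇒ config: θ0=0°, θ1=180°, e=0
uniquely the one of 16 2-step routes that fits.

rotate(1, 90), rotate(1, 90)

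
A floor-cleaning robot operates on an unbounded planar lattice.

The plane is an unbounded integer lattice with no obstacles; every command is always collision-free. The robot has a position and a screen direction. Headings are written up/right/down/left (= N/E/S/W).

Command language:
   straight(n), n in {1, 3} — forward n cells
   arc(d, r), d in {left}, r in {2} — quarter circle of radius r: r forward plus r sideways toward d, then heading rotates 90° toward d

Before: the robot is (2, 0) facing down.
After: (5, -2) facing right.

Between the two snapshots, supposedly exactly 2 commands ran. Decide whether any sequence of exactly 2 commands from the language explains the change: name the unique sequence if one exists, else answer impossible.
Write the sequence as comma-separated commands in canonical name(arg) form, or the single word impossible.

key: order matters: swapping arc(left, 2) and straight(1) lands elsewhere
start: (2, 0) facing down
1. arc(left, 2) → (4, -2) facing right
2. straight(1) → (5, -2) facing right
all 9 alternatives checked — unique.

arc(left, 2), straight(1)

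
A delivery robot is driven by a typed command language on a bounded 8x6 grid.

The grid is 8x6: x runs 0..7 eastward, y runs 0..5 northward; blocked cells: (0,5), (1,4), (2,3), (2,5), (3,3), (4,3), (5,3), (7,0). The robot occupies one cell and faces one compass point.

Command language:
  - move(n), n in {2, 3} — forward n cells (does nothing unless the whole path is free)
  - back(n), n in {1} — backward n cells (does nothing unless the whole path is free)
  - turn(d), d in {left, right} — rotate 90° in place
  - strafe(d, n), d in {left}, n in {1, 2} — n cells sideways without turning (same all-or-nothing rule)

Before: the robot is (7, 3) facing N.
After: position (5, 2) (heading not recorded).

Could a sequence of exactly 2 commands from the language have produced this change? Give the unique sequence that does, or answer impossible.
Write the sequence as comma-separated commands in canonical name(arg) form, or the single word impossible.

key: order matters: swapping back(1) and strafe(left, 2) lands elsewhere
from: (7, 3) facing N
step 1 (back(1)): (7, 2) facing N
step 2 (strafe(left, 2)): (5, 2) facing N
uniquely the one of 49 2-step routes that fits.

back(1), strafe(left, 2)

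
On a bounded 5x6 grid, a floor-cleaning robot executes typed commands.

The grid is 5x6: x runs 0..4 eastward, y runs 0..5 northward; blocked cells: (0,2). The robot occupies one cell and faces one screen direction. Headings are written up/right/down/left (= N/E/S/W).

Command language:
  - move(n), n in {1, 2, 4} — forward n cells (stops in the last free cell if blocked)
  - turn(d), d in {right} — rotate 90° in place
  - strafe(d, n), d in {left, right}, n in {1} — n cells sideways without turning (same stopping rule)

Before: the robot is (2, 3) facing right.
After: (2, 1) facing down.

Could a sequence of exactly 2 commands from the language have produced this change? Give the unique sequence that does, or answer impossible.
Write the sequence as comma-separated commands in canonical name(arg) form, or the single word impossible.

key: order matters: swapping turn(right) and move(2) lands elsewhere
start: (2, 3) facing right
t=1 turn(right) ⇒ (2, 3) facing down
t=2 move(2) ⇒ (2, 1) facing down
no other 2-command option fits: unique.

turn(right), move(2)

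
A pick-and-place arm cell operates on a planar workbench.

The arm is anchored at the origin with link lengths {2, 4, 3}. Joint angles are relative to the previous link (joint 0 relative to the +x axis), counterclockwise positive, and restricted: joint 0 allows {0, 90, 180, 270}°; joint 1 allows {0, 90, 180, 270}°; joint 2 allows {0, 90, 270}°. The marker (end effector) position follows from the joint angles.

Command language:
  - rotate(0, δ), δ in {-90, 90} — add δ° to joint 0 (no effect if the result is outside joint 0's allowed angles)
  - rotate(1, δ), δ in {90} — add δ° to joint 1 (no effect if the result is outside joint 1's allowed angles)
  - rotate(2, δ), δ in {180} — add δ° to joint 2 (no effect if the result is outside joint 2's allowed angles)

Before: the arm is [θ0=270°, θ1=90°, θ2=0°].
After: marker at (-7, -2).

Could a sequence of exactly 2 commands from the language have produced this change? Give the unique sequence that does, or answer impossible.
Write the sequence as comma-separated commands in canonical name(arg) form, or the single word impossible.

rotate(1, 90), rotate(1, 90)

initial: [θ0=270°, θ1=90°, θ2=0°]
[1] after rotate(1, 90): [θ0=270°, θ1=180°, θ2=0°]
[2] after rotate(1, 90): [θ0=270°, θ1=270°, θ2=0°]
no other 2-command option fits: unique.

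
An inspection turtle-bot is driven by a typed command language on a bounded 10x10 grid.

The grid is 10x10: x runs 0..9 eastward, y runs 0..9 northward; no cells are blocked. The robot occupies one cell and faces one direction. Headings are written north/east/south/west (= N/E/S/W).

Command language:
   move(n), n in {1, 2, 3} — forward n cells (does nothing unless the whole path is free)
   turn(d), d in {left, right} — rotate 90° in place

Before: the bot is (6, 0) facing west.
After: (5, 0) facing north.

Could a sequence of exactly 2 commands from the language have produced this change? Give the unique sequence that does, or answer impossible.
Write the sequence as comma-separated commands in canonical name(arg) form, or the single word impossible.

key: position moved to (5,0) AND the heading swung to N — translation plus rotation needed
begin: (6, 0) facing west
[1] after move(1): (5, 0) facing west
[2] after turn(right): (5, 0) facing north
no rival 2-sequence matches.

move(1), turn(right)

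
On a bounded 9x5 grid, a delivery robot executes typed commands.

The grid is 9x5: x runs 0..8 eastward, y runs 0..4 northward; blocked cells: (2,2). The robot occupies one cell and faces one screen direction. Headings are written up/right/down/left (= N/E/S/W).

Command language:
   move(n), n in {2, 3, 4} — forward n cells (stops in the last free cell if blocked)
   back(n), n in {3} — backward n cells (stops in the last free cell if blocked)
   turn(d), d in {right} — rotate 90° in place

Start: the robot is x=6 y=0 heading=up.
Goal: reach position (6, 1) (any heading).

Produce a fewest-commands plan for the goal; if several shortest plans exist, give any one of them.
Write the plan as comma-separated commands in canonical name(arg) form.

move(4), back(3)

begin: x=6 y=0 heading=up
1. move(4) → x=6 y=4 heading=up
2. back(3) → x=6 y=1 heading=up
shorter routes all fall short; 2 is best.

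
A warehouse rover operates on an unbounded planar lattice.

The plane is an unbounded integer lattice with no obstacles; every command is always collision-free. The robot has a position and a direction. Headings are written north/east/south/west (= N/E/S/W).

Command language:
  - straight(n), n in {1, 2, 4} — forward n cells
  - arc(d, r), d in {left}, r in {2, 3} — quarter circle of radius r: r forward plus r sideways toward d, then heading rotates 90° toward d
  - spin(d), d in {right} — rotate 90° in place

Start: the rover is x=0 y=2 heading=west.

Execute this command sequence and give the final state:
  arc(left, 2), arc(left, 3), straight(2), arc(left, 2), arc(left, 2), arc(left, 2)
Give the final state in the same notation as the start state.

x=1 y=-1 heading=south

initial: x=0 y=2 heading=west
t=1 arc(left, 2) ⇒ x=-2 y=0 heading=south
t=2 arc(left, 3) ⇒ x=1 y=-3 heading=east
t=3 straight(2) ⇒ x=3 y=-3 heading=east
t=4 arc(left, 2) ⇒ x=5 y=-1 heading=north
t=5 arc(left, 2) ⇒ x=3 y=1 heading=west
t=6 arc(left, 2) ⇒ x=1 y=-1 heading=south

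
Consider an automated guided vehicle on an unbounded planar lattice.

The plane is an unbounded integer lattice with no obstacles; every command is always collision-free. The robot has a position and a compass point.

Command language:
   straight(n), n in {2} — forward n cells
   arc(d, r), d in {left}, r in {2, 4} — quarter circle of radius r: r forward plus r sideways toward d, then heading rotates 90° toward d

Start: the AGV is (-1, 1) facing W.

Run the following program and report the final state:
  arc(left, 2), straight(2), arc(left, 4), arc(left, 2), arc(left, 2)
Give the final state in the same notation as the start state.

start: (-1, 1) facing W
step 1 (arc(left, 2)): (-3, -1) facing S
step 2 (straight(2)): (-3, -3) facing S
step 3 (arc(left, 4)): (1, -7) facing E
step 4 (arc(left, 2)): (3, -5) facing N
step 5 (arc(left, 2)): (1, -3) facing W

(1, -3) facing W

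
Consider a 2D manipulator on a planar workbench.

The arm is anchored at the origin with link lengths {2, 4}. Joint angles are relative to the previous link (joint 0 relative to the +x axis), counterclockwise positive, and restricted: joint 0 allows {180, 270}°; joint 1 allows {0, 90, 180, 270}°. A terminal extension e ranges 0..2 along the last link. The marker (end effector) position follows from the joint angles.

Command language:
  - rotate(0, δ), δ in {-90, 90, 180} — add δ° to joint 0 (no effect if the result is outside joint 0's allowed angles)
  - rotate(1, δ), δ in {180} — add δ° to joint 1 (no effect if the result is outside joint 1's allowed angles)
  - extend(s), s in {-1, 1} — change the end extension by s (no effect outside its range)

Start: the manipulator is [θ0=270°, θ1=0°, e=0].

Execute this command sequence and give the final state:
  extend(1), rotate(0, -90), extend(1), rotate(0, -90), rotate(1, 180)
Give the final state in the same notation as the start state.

from: [θ0=270°, θ1=0°, e=0]
step 1 (extend(1)): [θ0=270°, θ1=0°, e=1]
step 2 (rotate(0, -90)): [θ0=180°, θ1=0°, e=1]
step 3 (extend(1)): [θ0=180°, θ1=0°, e=2]
step 4 (rotate(0, -90)): [θ0=180°, θ1=0°, e=2]
step 5 (rotate(1, 180)): [θ0=180°, θ1=180°, e=2]

[θ0=180°, θ1=180°, e=2]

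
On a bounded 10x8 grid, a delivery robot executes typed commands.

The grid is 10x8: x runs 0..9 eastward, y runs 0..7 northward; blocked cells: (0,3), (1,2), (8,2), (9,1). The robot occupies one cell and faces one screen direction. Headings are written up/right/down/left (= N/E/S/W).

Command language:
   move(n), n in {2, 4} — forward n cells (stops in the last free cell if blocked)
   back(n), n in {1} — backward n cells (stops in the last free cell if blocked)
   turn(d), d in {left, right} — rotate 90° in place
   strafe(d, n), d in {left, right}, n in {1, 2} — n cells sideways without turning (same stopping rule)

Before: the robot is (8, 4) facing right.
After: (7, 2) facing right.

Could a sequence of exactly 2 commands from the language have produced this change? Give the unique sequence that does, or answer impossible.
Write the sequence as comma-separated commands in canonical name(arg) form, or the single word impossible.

key: heading stays E — no command in the sequence turns
begin: (8, 4) facing right
[1] after back(1): (7, 4) facing right
[2] after strafe(right, 2): (7, 2) facing right
no other 2-command option fits: unique.

back(1), strafe(right, 2)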